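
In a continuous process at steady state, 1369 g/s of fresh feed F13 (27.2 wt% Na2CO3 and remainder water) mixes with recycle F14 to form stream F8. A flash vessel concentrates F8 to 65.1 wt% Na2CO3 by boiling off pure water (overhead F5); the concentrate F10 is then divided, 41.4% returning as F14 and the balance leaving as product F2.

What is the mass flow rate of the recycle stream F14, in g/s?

404.1 g/s

Overall Na2CO3 balance (none leaves overhead): Na2CO3 in fresh feed = Na2CO3 in product, i.e. 1369×0.272 = (1−0.414)·F10·0.651.
F10 = 372.37/(0.651×0.586) = 976.1 g/s.
Recycle F14 = 0.414×976.1 = 404.1 g/s.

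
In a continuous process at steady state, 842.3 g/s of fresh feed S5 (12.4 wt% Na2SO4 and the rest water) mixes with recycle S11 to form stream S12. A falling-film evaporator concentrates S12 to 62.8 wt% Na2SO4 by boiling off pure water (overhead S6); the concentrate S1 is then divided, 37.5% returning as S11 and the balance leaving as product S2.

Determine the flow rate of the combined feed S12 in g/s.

Overall Na2SO4 balance (none leaves overhead): Na2SO4 in fresh feed = Na2SO4 in product, i.e. 842.3×0.124 = (1−0.375)·S1·0.628.
S1 = 104.45/(0.628×0.625) = 266.1 g/s.
Recycle S11 = 0.375×266.1 = 99.788 g/s.
Combined feed S12 = 842.3 + 99.788 = 942.09 g/s.

942.1 g/s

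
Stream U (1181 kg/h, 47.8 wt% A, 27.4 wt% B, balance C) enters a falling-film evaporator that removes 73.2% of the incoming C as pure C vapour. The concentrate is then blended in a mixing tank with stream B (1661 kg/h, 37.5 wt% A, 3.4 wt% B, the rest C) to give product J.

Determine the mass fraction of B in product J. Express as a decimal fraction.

0.145

Vapour removed = 0.732×0.248×1181 = 214.39 kg/h; concentrate = 966.61 kg/h.
B reaching the mixer = 323.59 (from concentrate) + 1661×0.034 = 380.07 kg/h.
Product flow = 966.61 + 1661 = 2627.6 kg/h; B fraction = 0.145.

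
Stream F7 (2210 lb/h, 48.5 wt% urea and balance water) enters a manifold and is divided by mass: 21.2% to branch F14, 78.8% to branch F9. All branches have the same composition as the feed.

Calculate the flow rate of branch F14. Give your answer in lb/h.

468.5 lb/h

Branch F14 flow = 0.212×2210 = 468.52 lb/h.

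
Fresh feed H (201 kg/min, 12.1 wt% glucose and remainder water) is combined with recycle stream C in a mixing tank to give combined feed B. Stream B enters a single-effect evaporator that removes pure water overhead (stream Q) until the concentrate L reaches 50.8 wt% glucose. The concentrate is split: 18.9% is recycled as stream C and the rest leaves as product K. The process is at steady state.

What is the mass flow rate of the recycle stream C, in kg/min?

11.16 kg/min

Overall glucose balance (none leaves overhead): glucose in fresh feed = glucose in product, i.e. 201×0.121 = (1−0.189)·L·0.508.
L = 24.321/(0.508×0.811) = 59.033 kg/min.
Recycle C = 0.189×59.033 = 11.157 kg/min.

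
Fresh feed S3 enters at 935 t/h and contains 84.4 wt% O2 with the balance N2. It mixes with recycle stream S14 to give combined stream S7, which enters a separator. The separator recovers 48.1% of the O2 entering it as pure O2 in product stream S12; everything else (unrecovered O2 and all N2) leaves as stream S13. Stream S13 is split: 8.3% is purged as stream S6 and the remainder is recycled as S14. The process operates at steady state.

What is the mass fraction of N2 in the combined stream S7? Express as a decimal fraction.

N2 enters only via S3 and leaves only via the purge: 935×0.156 = 0.083×(N2 in S13), and the separator passes all N2, so N2 in S7 = N2 in S13 = 1757.3 t/h.
O2 in S7: m_A = 935×0.844 + (1−0.083)·(1−0.481)·m_A, so m_A = 789.14/0.5241 = 1505.8 t/h.
S7 = 1505.8 + 1757.3 = 3263.1 t/h.
N2 fraction in S7 = 1757.3/3263.1 = 0.539.

0.539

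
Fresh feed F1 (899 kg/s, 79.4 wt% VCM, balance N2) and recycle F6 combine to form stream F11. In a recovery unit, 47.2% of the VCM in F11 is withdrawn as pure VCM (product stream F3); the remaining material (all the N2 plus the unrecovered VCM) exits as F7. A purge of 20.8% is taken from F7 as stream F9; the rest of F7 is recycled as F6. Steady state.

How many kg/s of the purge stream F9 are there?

319.9 kg/s

N2 enters only via F1 and leaves only via the purge: 899×0.206 = 0.208×(N2 in F7), and the recovery unit passes all N2, so N2 in F11 = N2 in F7 = 890.36 kg/s.
VCM in F11: m_A = 899×0.794 + (1−0.208)·(1−0.472)·m_A, so m_A = 713.81/0.5818 = 1226.8 kg/s.
F7 = (1−0.472)×1226.8 + 890.36 = 1538.1 kg/s.
Purge F9 = 0.208×1538.1 = 319.93 kg/s.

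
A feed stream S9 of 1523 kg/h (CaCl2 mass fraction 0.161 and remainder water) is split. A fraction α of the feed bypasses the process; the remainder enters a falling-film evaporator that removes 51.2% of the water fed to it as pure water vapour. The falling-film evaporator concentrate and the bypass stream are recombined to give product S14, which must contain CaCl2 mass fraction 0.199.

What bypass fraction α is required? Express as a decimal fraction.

0.555

All 1523×0.161 = 245.2 kg/h of CaCl2 reaches S14, so S14 = 245.2/0.199 = 1232.2 kg/h and vapour = 290.82 kg/h.
The evaporator receives (1−α)·1523 of feed at 0.839 water and removes 0.512 of that water:
0.512×0.839×(1−α)×1523 = 290.82
(1−α) = 290.82/654.23 = 0.4445;  α = 0.5555.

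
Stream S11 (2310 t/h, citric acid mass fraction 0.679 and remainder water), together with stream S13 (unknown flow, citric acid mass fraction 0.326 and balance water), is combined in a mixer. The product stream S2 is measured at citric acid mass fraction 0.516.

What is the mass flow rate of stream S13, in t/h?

1982 t/h

Let S13 be the unknown flow. Total out = 2310 + S13.
citric acid balance: 1568.5 + 0.326·S13 = 0.516·(2310 + S13)
(0.326 − 0.516)·S13 = 0.516×2310 − 1568.5 = -376.53
S13 = -376.53 / -0.190 = 1981.7 t/h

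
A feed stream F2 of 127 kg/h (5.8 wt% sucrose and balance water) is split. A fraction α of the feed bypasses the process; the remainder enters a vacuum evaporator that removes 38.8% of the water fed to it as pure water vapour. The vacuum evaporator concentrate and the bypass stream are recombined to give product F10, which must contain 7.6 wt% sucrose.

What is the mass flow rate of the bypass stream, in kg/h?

44.7 kg/h

All 127×0.058 = 7.366 kg/h of sucrose reaches F10, so F10 = 7.366/0.076 = 96.921 kg/h and vapour = 30.079 kg/h.
The evaporator receives (1−α)·127 of feed at 0.942 water and removes 0.388 of that water:
0.388×0.942×(1−α)×127 = 30.079
(1−α) = 30.079/46.418 = 0.6480;  α = 0.3520.
Bypass flow = 0.3520×127 = 44.704 kg/h.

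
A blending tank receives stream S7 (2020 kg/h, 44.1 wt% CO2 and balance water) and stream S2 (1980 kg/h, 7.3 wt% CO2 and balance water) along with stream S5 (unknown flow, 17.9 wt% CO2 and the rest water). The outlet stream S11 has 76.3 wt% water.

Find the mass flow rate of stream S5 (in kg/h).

1506 kg/h

Let S5 be the unknown flow. Total out = 4000 + S5.
water balance: 2964.6 + 0.821·S5 = 0.763·(4000 + S5)
(0.821 − 0.763)·S5 = 0.763×4000 − 2964.6 = 87.36
S5 = 87.36 / 0.058 = 1506.2 kg/h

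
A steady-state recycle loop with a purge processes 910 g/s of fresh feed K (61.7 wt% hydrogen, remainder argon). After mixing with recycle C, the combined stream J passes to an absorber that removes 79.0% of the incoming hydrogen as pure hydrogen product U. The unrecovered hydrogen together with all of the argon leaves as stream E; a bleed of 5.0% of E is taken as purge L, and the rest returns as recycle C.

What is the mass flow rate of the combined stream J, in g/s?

7672 g/s

argon enters only via K and leaves only via the purge: 910×0.383 = 0.050×(argon in E), and the absorber passes all argon, so argon in J = argon in E = 6970.6 g/s.
hydrogen in J: m_A = 910×0.617 + (1−0.050)·(1−0.790)·m_A, so m_A = 561.47/0.8005 = 701.4 g/s.
J = 701.4 + 6970.6 = 7672 g/s.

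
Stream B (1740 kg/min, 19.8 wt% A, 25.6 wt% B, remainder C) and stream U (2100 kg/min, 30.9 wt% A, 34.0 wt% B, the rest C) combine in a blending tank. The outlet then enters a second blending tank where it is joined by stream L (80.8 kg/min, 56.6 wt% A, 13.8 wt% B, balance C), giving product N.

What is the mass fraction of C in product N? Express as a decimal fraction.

0.4364

Overall, product flow = 3920.8 kg/min.
C in = 1740×0.546 + 2100×0.351 + 80.8×0.296 = 1711.1 kg/min.
C fraction in N = 0.4364.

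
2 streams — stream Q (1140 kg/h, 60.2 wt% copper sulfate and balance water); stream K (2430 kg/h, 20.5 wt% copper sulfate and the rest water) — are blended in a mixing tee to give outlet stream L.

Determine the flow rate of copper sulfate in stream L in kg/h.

copper sulfate out = copper sulfate in = 1140×0.602 + 2430×0.205 = 1184.4 kg/h.

1184 kg/h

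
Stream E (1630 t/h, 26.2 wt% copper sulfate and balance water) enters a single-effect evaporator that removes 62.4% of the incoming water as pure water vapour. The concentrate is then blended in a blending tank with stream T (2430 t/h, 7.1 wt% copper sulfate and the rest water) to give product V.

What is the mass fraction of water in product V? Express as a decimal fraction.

0.8188

Vapour removed = 0.624×0.738×1630 = 750.63 t/h; concentrate = 879.37 t/h.
water reaching the mixer = 452.31 (from concentrate) + 2430×0.929 = 2709.8 t/h.
Product flow = 879.37 + 2430 = 3309.4 t/h; water fraction = 0.8188.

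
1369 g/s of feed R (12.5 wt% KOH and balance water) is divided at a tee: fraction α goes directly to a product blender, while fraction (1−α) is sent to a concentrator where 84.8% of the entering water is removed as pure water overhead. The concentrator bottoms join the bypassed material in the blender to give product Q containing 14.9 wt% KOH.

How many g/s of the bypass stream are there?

1072 g/s

All 1369×0.125 = 171.12 g/s of KOH reaches Q, so Q = 171.12/0.149 = 1148.5 g/s and vapour = 220.51 g/s.
The evaporator receives (1−α)·1369 of feed at 0.875 water and removes 0.848 of that water:
0.848×0.875×(1−α)×1369 = 220.51
(1−α) = 220.51/1015.8 = 0.2171;  α = 0.7829.
Bypass flow = 0.7829×1369 = 1071.8 g/s.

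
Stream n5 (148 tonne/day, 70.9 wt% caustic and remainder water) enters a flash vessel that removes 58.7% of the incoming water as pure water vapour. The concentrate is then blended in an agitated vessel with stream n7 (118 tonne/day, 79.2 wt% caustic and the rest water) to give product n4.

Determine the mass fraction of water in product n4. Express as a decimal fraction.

0.176

Vapour removed = 0.587×0.291×148 = 25.281 tonne/day; concentrate = 122.72 tonne/day.
water reaching the mixer = 17.787 (from concentrate) + 118×0.208 = 42.331 tonne/day.
Product flow = 122.72 + 118 = 240.72 tonne/day; water fraction = 0.176.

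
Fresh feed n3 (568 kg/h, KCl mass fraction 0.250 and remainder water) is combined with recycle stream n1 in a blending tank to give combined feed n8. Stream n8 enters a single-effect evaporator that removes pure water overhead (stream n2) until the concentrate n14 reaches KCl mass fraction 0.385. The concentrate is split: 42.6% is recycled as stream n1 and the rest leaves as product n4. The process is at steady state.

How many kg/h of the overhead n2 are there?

Overall KCl balance (none leaves overhead): KCl in fresh feed = KCl in product, i.e. 568×0.250 = (1−0.426)·n14·0.385.
n14 = 142/(0.385×0.574) = 642.56 kg/h.
Recycle n1 = 0.426×642.56 = 273.73 kg/h.
Combined feed n8 = 568 + 273.73 = 841.73 kg/h.
Overhead n2 = n8 − n14 = 841.73 − 642.56 = 199.17 kg/h.

199.2 kg/h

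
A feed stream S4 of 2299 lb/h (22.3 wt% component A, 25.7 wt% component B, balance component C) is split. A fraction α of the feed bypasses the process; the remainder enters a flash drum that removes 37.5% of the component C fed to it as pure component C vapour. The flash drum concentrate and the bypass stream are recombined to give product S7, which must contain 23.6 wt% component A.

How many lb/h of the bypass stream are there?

All 2299×0.223 = 512.68 lb/h of component A reaches S7, so S7 = 512.68/0.236 = 2172.4 lb/h and vapour = 126.64 lb/h.
The evaporator receives (1−α)·2299 of feed at 0.520 component C and removes 0.375 of that component C:
0.375×0.520×(1−α)×2299 = 126.64
(1−α) = 126.64/448.31 = 0.2825;  α = 0.7175.
Bypass flow = 0.7175×2299 = 1649.6 lb/h.

1650 lb/h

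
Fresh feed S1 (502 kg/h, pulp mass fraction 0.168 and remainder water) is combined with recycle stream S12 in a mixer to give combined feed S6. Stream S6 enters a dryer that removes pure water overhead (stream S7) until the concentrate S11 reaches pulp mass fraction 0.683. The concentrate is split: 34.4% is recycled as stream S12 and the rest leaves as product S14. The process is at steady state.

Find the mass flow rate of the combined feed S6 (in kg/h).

Overall pulp balance (none leaves overhead): pulp in fresh feed = pulp in product, i.e. 502×0.168 = (1−0.344)·S11·0.683.
S11 = 84.336/(0.683×0.656) = 188.23 kg/h.
Recycle S12 = 0.344×188.23 = 64.751 kg/h.
Combined feed S6 = 502 + 64.751 = 566.75 kg/h.

566.8 kg/h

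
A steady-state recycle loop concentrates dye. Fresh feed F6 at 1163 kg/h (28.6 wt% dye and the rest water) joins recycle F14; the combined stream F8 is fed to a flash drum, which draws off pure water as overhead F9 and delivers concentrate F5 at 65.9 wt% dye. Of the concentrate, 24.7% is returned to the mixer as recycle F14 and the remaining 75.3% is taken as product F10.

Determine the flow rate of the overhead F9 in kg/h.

658.3 kg/h

Overall dye balance (none leaves overhead): dye in fresh feed = dye in product, i.e. 1163×0.286 = (1−0.247)·F5·0.659.
F5 = 332.62/(0.659×0.753) = 670.29 kg/h.
Recycle F14 = 0.247×670.29 = 165.56 kg/h.
Combined feed F8 = 1163 + 165.56 = 1328.6 kg/h.
Overhead F9 = F8 − F5 = 1328.6 − 670.29 = 658.27 kg/h.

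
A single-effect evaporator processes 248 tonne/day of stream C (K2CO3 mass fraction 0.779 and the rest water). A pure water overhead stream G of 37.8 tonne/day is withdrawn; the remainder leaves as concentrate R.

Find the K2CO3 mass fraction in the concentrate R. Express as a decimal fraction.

0.919

K2CO3 is not removed: 248×0.779 = 193.19 tonne/day of K2CO3 enters R.
Concentrate = 248 − 37.8 = 210.2 tonne/day.
Mass fraction = 193.19/210.2 = 0.919.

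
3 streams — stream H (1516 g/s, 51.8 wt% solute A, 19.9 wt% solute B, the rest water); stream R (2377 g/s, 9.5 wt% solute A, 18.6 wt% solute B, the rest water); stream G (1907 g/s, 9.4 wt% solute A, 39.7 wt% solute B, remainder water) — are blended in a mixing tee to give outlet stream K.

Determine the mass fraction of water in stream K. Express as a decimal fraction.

Total flow out = 1516 + 2377 + 1907 = 5800 g/s.
water in = 1516×0.283 + 2377×0.719 + 1907×0.509 = 3108.8 g/s.
water mass fraction in K = 3108.8/5800 = 0.536.

0.536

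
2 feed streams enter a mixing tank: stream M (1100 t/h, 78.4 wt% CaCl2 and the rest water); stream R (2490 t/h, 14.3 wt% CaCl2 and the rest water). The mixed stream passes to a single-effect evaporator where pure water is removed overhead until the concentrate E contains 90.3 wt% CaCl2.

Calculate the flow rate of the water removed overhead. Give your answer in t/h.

CaCl2 entering = 1100×0.784 + 2490×0.143 = 1218.5 t/h.
All CaCl2 reports to E, so E = 1218.5/0.903 = 1349.4 t/h.
Total feed = 3590 t/h; overhead = 3590 − 1349.4 = 2240.6 t/h.

2241 t/h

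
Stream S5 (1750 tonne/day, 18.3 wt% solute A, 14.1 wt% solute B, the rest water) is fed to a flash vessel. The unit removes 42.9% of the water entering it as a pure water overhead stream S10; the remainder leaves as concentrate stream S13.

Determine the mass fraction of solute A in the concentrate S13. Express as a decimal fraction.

solute A is not removed: 1750×0.183 = 320.25 tonne/day of solute A enters S13.
water entering = 1750×0.676 = 1183 tonne/day; overhead removed = 0.429×1183 = 507.51 tonne/day.
Concentrate = 1750 − 507.51 = 1242.5 tonne/day.
Mass fraction = 320.25/1242.5 = 0.2577.

0.2577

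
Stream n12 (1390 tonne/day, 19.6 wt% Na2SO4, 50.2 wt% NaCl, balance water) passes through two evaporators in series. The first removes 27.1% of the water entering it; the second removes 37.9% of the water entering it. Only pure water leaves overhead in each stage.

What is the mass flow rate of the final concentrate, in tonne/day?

water in feed = 1390×0.302 = 419.78 tonne/day.
After stage 1: water left = (1−0.271)×419.78 = 306.02; stream total = 1276.2 tonne/day.
After stage 2: water left = (1−0.379)×306.02 = 190.04; final concentrate = 1160.3 tonne/day.

1160 tonne/day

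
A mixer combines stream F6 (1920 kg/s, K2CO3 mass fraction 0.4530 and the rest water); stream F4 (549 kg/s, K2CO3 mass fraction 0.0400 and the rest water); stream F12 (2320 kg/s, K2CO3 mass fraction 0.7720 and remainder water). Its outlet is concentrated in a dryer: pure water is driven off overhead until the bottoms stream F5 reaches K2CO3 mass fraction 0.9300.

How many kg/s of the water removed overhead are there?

K2CO3 entering = 1920×0.453 + 549×0.040 + 2320×0.772 = 2682.8 kg/s.
All K2CO3 reports to F5, so F5 = 2682.8/0.930 = 2884.7 kg/s.
Total feed = 4789 kg/s; overhead = 4789 − 2884.7 = 1904.3 kg/s.

1904 kg/s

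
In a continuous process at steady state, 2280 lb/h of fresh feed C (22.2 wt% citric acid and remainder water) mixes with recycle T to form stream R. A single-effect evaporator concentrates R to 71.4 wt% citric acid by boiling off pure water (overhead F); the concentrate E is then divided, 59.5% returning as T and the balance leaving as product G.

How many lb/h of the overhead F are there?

Overall citric acid balance (none leaves overhead): citric acid in fresh feed = citric acid in product, i.e. 2280×0.222 = (1−0.595)·E·0.714.
E = 506.16/(0.714×0.405) = 1750.4 lb/h.
Recycle T = 0.595×1750.4 = 1041.5 lb/h.
Combined feed R = 2280 + 1041.5 = 3321.5 lb/h.
Overhead F = R − E = 3321.5 − 1750.4 = 1571.1 lb/h.

1571 lb/h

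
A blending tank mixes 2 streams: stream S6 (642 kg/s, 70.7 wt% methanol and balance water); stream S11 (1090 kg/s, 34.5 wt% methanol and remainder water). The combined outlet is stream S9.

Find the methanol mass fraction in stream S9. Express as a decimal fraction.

0.4792

Total flow out = 642 + 1090 = 1732 kg/s.
methanol in = 642×0.707 + 1090×0.345 = 829.94 kg/s.
methanol mass fraction in S9 = 829.94/1732 = 0.4792.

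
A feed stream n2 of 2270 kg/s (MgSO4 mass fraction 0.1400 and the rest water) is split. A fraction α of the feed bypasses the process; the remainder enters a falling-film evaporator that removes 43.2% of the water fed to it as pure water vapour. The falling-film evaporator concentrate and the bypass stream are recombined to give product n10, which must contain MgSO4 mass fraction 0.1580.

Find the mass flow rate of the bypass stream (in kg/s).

1574 kg/s

All 2270×0.140 = 317.8 kg/s of MgSO4 reaches n10, so n10 = 317.8/0.158 = 2011.4 kg/s and vapour = 258.61 kg/s.
The evaporator receives (1−α)·2270 of feed at 0.860 water and removes 0.432 of that water:
0.432×0.860×(1−α)×2270 = 258.61
(1−α) = 258.61/843.35 = 0.3066;  α = 0.6934.
Bypass flow = 0.6934×2270 = 1573.9 kg/s.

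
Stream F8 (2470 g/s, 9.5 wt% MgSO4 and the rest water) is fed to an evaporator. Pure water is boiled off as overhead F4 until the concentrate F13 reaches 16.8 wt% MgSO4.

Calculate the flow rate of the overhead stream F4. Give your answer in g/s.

1073 g/s

MgSO4 is conserved: 2470×0.095 = 234.65 g/s all reports to the concentrate.
Concentrate = 234.65/(target fraction) = 1396.7 g/s.
Overhead = 2470 − 1396.7 = 1073.3 g/s.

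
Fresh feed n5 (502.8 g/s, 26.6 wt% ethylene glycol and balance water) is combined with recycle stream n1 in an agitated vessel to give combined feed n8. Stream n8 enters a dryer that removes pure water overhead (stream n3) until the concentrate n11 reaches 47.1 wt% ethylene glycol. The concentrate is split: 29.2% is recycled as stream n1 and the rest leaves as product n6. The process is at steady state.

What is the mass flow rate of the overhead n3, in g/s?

Overall ethylene glycol balance (none leaves overhead): ethylene glycol in fresh feed = ethylene glycol in product, i.e. 502.8×0.266 = (1−0.292)·n11·0.471.
n11 = 133.74/(0.471×0.708) = 401.07 g/s.
Recycle n1 = 0.292×401.07 = 117.11 g/s.
Combined feed n8 = 502.8 + 117.11 = 619.91 g/s.
Overhead n3 = n8 − n11 = 619.91 − 401.07 = 218.84 g/s.

218.8 g/s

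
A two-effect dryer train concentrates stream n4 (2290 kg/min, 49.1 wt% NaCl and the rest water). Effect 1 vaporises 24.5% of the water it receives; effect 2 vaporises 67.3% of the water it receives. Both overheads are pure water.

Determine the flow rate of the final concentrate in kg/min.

1412 kg/min

water in feed = 2290×0.509 = 1165.6 kg/min.
After stage 1: water left = (1−0.245)×1165.6 = 880.04; stream total = 2004.4 kg/min.
After stage 2: water left = (1−0.673)×880.04 = 287.77; final concentrate = 1412.2 kg/min.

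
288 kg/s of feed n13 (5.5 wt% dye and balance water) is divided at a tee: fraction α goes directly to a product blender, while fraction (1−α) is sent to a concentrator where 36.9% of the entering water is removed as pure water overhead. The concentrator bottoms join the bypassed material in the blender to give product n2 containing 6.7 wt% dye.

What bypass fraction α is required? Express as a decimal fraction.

0.486

All 288×0.055 = 15.84 kg/s of dye reaches n2, so n2 = 15.84/0.067 = 236.42 kg/s and vapour = 51.582 kg/s.
The evaporator receives (1−α)·288 of feed at 0.945 water and removes 0.369 of that water:
0.369×0.945×(1−α)×288 = 51.582
(1−α) = 51.582/100.43 = 0.5136;  α = 0.4864.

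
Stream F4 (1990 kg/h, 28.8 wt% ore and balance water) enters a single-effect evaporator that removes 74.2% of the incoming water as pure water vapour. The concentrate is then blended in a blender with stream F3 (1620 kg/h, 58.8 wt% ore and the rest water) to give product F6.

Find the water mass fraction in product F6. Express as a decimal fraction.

Vapour removed = 0.742×0.712×1990 = 1051.3 kg/h; concentrate = 938.68 kg/h.
water reaching the mixer = 365.56 (from concentrate) + 1620×0.412 = 1033 kg/h.
Product flow = 938.68 + 1620 = 2558.7 kg/h; water fraction = 0.404.

0.404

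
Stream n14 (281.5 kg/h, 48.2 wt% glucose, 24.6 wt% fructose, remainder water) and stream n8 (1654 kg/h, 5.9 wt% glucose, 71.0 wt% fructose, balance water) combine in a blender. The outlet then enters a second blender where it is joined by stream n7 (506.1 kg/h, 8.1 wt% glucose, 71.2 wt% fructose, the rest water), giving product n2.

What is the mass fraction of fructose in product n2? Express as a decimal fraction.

Overall, product flow = 2441.6 kg/h.
fructose in = 281.5×0.246 + 1654×0.710 + 506.1×0.712 = 1603.9 kg/h.
fructose fraction in n2 = 0.657.

0.657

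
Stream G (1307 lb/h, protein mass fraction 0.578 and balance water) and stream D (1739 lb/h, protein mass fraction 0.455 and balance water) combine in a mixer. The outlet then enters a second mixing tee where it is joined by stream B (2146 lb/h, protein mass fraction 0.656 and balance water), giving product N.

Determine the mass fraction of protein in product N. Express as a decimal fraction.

0.569

Overall, product flow = 5192 lb/h.
protein in = 1307×0.578 + 1739×0.455 + 2146×0.656 = 2954.5 lb/h.
protein fraction in N = 0.569.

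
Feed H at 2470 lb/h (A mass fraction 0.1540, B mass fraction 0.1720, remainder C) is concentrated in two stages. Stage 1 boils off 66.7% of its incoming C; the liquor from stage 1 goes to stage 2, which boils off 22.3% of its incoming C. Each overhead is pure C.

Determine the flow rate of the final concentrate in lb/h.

1236 lb/h

C in feed = 2470×0.674 = 1664.8 lb/h.
After stage 1: C left = (1−0.667)×1664.8 = 554.37; stream total = 1359.6 lb/h.
After stage 2: C left = (1−0.223)×554.37 = 430.75; final concentrate = 1236 lb/h.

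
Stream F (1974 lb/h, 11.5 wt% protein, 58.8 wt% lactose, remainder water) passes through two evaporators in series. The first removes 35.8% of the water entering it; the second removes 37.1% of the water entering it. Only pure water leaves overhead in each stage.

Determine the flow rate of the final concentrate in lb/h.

water in feed = 1974×0.297 = 586.28 lb/h.
After stage 1: water left = (1−0.358)×586.28 = 376.39; stream total = 1764.1 lb/h.
After stage 2: water left = (1−0.371)×376.39 = 236.75; final concentrate = 1624.5 lb/h.

1624 lb/h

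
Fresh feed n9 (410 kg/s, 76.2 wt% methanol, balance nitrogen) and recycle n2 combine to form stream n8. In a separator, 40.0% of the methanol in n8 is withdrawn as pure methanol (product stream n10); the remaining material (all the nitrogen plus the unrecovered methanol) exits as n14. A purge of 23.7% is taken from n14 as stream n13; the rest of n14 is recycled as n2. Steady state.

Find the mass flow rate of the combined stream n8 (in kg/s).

987.9 kg/s

nitrogen enters only via n9 and leaves only via the purge: 410×0.238 = 0.237×(nitrogen in n14), and the separator passes all nitrogen, so nitrogen in n8 = nitrogen in n14 = 411.73 kg/s.
methanol in n8: m_A = 410×0.762 + (1−0.237)·(1−0.400)·m_A, so m_A = 312.42/0.5422 = 576.21 kg/s.
n8 = 576.21 + 411.73 = 987.94 kg/s.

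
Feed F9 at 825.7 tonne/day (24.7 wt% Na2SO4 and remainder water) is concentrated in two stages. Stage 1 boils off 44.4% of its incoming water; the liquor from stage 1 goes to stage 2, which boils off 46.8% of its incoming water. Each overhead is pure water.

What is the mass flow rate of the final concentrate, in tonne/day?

water in feed = 825.7×0.753 = 621.75 tonne/day.
After stage 1: water left = (1−0.444)×621.75 = 345.69; stream total = 549.64 tonne/day.
After stage 2: water left = (1−0.468)×345.69 = 183.91; final concentrate = 387.86 tonne/day.

387.9 tonne/day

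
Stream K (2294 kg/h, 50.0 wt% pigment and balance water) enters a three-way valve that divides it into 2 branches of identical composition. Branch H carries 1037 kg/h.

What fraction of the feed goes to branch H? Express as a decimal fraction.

Fraction to H = 1037/2294 = 0.4520.

0.452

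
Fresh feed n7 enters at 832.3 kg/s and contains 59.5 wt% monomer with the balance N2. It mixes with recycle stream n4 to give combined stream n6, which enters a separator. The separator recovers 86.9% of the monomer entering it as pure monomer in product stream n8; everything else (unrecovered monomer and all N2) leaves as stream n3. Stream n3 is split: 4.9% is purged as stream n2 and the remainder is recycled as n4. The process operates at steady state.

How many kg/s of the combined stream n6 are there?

N2 enters only via n7 and leaves only via the purge: 832.3×0.405 = 0.049×(N2 in n3), and the separator passes all N2, so N2 in n6 = N2 in n3 = 6879.2 kg/s.
monomer in n6: m_A = 832.3×0.595 + (1−0.049)·(1−0.869)·m_A, so m_A = 495.22/0.8754 = 565.69 kg/s.
n6 = 565.69 + 6879.2 = 7444.9 kg/s.

7445 kg/s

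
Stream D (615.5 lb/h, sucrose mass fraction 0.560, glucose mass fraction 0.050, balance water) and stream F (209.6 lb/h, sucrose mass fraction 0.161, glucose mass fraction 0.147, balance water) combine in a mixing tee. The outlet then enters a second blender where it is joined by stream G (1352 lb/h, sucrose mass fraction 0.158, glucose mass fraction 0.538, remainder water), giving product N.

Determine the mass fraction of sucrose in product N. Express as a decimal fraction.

0.272

Overall, product flow = 2177.1 lb/h.
sucrose in = 615.5×0.560 + 209.6×0.161 + 1352×0.158 = 592.04 lb/h.
sucrose fraction in N = 0.272.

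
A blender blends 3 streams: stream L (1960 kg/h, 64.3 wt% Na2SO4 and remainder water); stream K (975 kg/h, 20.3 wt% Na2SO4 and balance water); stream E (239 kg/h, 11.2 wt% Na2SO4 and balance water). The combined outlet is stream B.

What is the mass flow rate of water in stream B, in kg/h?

water out = water in = 1960×0.357 + 975×0.797 + 239×0.888 = 1689 kg/h.

1689 kg/h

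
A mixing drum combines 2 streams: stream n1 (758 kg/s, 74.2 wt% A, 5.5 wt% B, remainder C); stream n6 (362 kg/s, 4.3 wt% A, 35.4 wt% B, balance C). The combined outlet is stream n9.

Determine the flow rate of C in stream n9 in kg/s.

C out = C in = 758×0.203 + 362×0.603 = 372.16 kg/s.

372.2 kg/s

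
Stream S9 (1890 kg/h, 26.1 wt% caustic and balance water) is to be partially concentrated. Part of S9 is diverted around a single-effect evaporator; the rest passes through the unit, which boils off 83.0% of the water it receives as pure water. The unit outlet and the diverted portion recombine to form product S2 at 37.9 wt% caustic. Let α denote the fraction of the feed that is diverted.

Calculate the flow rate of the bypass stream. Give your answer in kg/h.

930.6 kg/h

All 1890×0.261 = 493.29 kg/h of caustic reaches S2, so S2 = 493.29/0.379 = 1301.6 kg/h and vapour = 588.44 kg/h.
The evaporator receives (1−α)·1890 of feed at 0.739 water and removes 0.830 of that water:
0.830×0.739×(1−α)×1890 = 588.44
(1−α) = 588.44/1159.3 = 0.5076;  α = 0.4924.
Bypass flow = 0.4924×1890 = 930.64 kg/h.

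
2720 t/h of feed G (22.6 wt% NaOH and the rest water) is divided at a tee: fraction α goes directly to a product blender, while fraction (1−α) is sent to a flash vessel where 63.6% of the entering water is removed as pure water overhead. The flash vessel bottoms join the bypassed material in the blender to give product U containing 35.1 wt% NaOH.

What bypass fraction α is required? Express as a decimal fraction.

0.277

All 2720×0.226 = 614.72 t/h of NaOH reaches U, so U = 614.72/0.351 = 1751.3 t/h and vapour = 968.66 t/h.
The evaporator receives (1−α)·2720 of feed at 0.774 water and removes 0.636 of that water:
0.636×0.774×(1−α)×2720 = 968.66
(1−α) = 968.66/1339 = 0.7234;  α = 0.2766.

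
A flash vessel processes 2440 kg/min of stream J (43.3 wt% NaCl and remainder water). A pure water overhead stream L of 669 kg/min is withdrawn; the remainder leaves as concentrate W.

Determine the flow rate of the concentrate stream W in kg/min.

Concentrate = 2440 − 669 = 1771 kg/min.

1771 kg/min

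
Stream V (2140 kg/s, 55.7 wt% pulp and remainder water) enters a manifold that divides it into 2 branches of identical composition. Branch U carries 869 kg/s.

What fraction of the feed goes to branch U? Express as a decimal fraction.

0.406

Fraction to U = 869/2140 = 0.4061.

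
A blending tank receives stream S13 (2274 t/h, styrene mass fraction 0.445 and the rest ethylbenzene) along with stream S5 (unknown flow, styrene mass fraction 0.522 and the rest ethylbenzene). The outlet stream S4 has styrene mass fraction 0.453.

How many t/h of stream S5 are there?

263.7 t/h

Let S5 be the unknown flow. Total out = 2274 + S5.
styrene balance: 1011.9 + 0.522·S5 = 0.453·(2274 + S5)
(0.522 − 0.453)·S5 = 0.453×2274 − 1011.9 = 18.192
S5 = 18.192 / 0.069 = 263.65 t/h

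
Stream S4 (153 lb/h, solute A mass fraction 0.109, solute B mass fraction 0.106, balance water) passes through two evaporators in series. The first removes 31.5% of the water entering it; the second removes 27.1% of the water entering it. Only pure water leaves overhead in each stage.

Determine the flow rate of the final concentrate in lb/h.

92.87 lb/h

water in feed = 153×0.785 = 120.11 lb/h.
After stage 1: water left = (1−0.315)×120.11 = 82.272; stream total = 115.17 lb/h.
After stage 2: water left = (1−0.271)×82.272 = 59.976; final concentrate = 92.871 lb/h.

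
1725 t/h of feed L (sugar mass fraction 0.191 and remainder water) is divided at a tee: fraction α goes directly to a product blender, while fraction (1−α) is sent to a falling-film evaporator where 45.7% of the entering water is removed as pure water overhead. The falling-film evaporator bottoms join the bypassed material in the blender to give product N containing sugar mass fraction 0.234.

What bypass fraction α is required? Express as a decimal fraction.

0.503

All 1725×0.191 = 329.48 t/h of sugar reaches N, so N = 329.48/0.234 = 1408 t/h and vapour = 316.99 t/h.
The evaporator receives (1−α)·1725 of feed at 0.809 water and removes 0.457 of that water:
0.457×0.809×(1−α)×1725 = 316.99
(1−α) = 316.99/637.75 = 0.4970;  α = 0.5030.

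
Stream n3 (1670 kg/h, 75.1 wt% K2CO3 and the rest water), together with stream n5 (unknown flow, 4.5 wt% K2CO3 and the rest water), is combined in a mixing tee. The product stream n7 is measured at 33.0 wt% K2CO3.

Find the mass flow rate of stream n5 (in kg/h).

2467 kg/h

Let n5 be the unknown flow. Total out = 1670 + n5.
K2CO3 balance: 1254.2 + 0.045·n5 = 0.330·(1670 + n5)
(0.045 − 0.330)·n5 = 0.330×1670 − 1254.2 = -703.07
n5 = -703.07 / -0.285 = 2466.9 kg/h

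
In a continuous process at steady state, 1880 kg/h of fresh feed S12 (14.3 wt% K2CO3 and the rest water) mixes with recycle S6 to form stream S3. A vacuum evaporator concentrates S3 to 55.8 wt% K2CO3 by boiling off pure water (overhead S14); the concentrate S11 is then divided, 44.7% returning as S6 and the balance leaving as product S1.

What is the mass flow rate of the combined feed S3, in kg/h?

2269 kg/h

Overall K2CO3 balance (none leaves overhead): K2CO3 in fresh feed = K2CO3 in product, i.e. 1880×0.143 = (1−0.447)·S11·0.558.
S11 = 268.84/(0.558×0.553) = 871.23 kg/h.
Recycle S6 = 0.447×871.23 = 389.44 kg/h.
Combined feed S3 = 1880 + 389.44 = 2269.4 kg/h.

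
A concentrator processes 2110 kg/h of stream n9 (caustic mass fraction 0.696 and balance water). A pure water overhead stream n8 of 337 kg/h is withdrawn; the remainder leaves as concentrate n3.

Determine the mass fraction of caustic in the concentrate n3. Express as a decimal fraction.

caustic is not removed: 2110×0.696 = 1468.6 kg/h of caustic enters n3.
Concentrate = 2110 − 337 = 1773 kg/h.
Mass fraction = 1468.6/1773 = 0.828.

0.828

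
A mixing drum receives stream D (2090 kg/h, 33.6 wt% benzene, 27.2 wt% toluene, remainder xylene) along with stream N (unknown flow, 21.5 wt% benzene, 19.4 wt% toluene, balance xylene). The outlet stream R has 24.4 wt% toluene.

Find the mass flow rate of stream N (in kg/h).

Let N be the unknown flow. Total out = 2090 + N.
toluene balance: 568.48 + 0.194·N = 0.244·(2090 + N)
(0.194 − 0.244)·N = 0.244×2090 − 568.48 = -58.52
N = -58.52 / -0.050 = 1170.4 kg/h

1170 kg/h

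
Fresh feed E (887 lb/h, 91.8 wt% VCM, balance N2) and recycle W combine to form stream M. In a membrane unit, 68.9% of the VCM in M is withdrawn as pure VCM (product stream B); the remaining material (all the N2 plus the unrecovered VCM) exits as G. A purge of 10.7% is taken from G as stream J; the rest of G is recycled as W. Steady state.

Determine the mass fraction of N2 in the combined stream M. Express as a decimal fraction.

0.3762

N2 enters only via E and leaves only via the purge: 887×0.082 = 0.107×(N2 in G), and the membrane unit passes all N2, so N2 in M = N2 in G = 679.76 lb/h.
VCM in M: m_A = 887×0.918 + (1−0.107)·(1−0.689)·m_A, so m_A = 814.27/0.7223 = 1127.4 lb/h.
M = 1127.4 + 679.76 = 1807.1 lb/h.
N2 fraction in M = 679.76/1807.1 = 0.3762.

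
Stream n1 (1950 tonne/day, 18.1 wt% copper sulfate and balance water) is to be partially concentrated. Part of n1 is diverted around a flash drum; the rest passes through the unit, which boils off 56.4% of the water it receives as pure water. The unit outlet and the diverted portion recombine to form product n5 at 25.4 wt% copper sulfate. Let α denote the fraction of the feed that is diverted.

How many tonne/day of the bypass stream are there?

736.7 tonne/day

All 1950×0.181 = 352.95 tonne/day of copper sulfate reaches n5, so n5 = 352.95/0.254 = 1389.6 tonne/day and vapour = 560.43 tonne/day.
The evaporator receives (1−α)·1950 of feed at 0.819 water and removes 0.564 of that water:
0.564×0.819×(1−α)×1950 = 560.43
(1−α) = 560.43/900.74 = 0.6222;  α = 0.3778.
Bypass flow = 0.3778×1950 = 736.72 tonne/day.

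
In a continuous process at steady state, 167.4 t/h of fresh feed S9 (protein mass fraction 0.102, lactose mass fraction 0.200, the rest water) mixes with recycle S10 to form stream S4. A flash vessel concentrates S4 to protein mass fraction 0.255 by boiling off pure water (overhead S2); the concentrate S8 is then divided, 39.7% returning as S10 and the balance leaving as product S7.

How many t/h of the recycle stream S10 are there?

44.08 t/h

Overall protein balance (none leaves overhead): protein in fresh feed = protein in product, i.e. 167.4×0.102 = (1−0.397)·S8·0.255.
S8 = 17.075/(0.255×0.603) = 111.04 t/h.
Recycle S10 = 0.397×111.04 = 44.085 t/h.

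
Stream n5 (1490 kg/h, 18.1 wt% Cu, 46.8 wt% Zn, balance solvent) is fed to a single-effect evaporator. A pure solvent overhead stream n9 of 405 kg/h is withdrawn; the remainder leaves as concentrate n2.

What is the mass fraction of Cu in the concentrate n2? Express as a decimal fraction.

0.249

Cu is not removed: 1490×0.181 = 269.69 kg/h of Cu enters n2.
Concentrate = 1490 − 405 = 1085 kg/h.
Mass fraction = 269.69/1085 = 0.249.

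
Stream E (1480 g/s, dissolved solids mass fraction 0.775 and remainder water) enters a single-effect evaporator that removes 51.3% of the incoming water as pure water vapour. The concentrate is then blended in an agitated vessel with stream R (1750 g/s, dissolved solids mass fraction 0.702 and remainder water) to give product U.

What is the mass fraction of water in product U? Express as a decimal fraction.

0.223

Vapour removed = 0.513×0.225×1480 = 170.83 g/s; concentrate = 1309.2 g/s.
water reaching the mixer = 162.17 (from concentrate) + 1750×0.298 = 683.67 g/s.
Product flow = 1309.2 + 1750 = 3059.2 g/s; water fraction = 0.223.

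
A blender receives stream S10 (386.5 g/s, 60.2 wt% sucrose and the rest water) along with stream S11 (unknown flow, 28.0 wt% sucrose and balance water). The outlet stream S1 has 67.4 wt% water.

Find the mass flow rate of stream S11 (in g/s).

2319 g/s

Let S11 be the unknown flow. Total out = 386.5 + S11.
water balance: 153.83 + 0.720·S11 = 0.674·(386.5 + S11)
(0.720 − 0.674)·S11 = 0.674×386.5 − 153.83 = 106.67
S11 = 106.67 / 0.046 = 2319 g/s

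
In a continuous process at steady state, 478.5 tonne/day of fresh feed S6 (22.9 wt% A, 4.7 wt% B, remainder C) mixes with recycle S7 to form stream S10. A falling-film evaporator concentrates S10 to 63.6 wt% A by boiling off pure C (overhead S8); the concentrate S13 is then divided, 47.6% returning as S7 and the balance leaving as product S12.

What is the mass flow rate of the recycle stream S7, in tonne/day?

Overall A balance (none leaves overhead): A in fresh feed = A in product, i.e. 478.5×0.229 = (1−0.476)·S13·0.636.
S13 = 109.58/(0.636×0.524) = 328.8 tonne/day.
Recycle S7 = 0.476×328.8 = 156.51 tonne/day.

156.5 tonne/day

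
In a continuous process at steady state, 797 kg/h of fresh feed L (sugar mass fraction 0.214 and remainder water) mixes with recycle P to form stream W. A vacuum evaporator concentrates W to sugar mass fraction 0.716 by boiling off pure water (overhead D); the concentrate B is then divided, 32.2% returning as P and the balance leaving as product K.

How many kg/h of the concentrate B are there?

Overall sugar balance (none leaves overhead): sugar in fresh feed = sugar in product, i.e. 797×0.214 = (1−0.322)·B·0.716.
B = 170.56/(0.716×0.678) = 351.34 kg/h.

351.3 kg/h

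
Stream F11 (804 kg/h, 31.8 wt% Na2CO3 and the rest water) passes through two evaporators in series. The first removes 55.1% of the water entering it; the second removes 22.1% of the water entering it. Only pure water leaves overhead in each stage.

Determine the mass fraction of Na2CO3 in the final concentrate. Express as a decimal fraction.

water in feed = 804×0.682 = 548.33 kg/h.
After stage 1: water left = (1−0.551)×548.33 = 246.2; stream total = 501.87 kg/h.
After stage 2: water left = (1−0.221)×246.2 = 191.79; final concentrate = 447.46 kg/h.
Na2CO3 fraction = 255.67/447.46 = 0.571.

0.571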